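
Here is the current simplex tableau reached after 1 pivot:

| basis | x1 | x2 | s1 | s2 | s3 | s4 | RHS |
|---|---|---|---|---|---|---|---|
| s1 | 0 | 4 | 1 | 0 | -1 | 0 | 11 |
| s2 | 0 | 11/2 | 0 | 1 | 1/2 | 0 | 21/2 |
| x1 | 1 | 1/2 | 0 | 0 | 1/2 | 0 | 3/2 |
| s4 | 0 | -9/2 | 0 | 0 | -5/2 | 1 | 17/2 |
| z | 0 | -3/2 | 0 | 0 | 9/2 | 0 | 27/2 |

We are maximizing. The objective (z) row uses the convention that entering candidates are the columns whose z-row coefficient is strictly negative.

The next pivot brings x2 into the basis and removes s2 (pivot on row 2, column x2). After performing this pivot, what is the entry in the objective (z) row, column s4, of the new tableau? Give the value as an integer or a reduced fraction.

Pivot element is row 2, column x2: 11/2.
Normalize row 2: new (row 2, s4) = 0/(11/2) = 0.
z-row ← z-row − (-3/2)·(new row 2): 0 − (-3/2)·0 = 0.

0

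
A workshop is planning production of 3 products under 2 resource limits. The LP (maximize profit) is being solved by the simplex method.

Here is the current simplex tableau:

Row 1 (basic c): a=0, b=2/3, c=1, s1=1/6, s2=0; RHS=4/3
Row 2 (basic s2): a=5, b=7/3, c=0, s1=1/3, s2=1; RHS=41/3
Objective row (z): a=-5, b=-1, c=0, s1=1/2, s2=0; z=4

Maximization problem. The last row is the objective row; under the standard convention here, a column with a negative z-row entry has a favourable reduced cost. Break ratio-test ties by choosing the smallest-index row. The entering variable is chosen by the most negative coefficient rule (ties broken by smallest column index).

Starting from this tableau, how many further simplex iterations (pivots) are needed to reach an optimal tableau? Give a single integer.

1

pivot: a in, s2 out → z = 53/3
No improving column remains; optimal.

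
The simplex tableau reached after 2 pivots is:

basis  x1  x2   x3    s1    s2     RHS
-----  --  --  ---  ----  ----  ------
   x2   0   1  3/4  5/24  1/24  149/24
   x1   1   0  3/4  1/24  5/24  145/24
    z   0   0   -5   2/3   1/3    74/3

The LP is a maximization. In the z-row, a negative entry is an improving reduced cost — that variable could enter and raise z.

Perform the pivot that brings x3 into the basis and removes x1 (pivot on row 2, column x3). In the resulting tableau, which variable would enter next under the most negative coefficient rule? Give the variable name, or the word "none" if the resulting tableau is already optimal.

none

Pivot element 3/4. New z-row = old z-row − (-5)·(row 2/(3/4)).
Updated z-row coefficients: x1: 20/3, x2: 0, x3: 0, s1: 17/18, s2: 31/18.
No coefficient is strictly negative; the tableau after this pivot is optimal.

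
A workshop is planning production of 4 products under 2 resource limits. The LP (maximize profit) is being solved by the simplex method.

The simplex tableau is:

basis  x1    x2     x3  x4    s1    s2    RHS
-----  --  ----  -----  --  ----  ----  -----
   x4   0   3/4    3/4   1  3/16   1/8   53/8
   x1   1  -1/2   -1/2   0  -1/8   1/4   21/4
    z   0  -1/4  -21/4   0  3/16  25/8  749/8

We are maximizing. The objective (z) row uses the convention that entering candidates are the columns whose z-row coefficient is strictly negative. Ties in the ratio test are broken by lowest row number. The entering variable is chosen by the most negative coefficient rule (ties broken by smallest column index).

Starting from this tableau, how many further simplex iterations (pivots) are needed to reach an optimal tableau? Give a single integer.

pivot: x3 in, x4 out → z = 140
No improving column remains; optimal.

1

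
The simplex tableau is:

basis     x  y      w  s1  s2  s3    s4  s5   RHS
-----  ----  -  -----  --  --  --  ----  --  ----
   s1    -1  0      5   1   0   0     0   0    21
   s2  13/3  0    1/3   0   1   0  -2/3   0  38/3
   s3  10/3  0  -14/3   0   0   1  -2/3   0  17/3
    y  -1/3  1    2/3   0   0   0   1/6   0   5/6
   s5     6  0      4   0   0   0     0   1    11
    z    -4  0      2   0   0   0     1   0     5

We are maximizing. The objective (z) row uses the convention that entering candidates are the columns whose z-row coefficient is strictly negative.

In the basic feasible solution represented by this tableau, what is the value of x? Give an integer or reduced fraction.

x is nonbasic (not in the basis column), so its value in the current BFS is 0.

0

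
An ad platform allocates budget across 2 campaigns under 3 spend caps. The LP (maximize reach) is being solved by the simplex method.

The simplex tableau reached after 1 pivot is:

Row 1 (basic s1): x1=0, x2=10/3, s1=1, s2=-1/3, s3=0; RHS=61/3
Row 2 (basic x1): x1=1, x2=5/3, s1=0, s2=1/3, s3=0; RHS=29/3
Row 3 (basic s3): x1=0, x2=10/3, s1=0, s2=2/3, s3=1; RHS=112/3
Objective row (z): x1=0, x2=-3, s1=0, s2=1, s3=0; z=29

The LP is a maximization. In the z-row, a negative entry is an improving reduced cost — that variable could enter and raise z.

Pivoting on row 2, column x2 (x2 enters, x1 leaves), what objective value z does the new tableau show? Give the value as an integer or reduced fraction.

Minimum ratio for x2: (29/3)/(5/3) = 29/5.
z changes by −(z-row coeff of x2)·ratio = −(-3)·(29/5) = 87/5.
New z = 29 + (87/5) = 232/5.

232/5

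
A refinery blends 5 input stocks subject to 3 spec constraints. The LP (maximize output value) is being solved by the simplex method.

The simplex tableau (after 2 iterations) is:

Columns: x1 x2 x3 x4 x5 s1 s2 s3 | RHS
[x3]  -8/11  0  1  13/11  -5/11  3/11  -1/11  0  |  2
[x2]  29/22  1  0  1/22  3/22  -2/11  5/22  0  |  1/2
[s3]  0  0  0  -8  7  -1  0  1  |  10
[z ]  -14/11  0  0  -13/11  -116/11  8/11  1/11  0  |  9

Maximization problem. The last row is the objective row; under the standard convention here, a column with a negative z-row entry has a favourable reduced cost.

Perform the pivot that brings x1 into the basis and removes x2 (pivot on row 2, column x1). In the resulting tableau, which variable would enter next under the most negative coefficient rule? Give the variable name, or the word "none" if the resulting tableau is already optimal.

x5

Pivot element 29/22. New z-row = old z-row − (-14/11)·(row 2/(29/22)).
Updated z-row coefficients: x1: 0, x2: 28/29, x3: 0, x4: -33/29, x5: -302/29, s1: 16/29, s2: 9/29, s3: 0.
The most negative is -302/29 in column x5, so x5 would enter next.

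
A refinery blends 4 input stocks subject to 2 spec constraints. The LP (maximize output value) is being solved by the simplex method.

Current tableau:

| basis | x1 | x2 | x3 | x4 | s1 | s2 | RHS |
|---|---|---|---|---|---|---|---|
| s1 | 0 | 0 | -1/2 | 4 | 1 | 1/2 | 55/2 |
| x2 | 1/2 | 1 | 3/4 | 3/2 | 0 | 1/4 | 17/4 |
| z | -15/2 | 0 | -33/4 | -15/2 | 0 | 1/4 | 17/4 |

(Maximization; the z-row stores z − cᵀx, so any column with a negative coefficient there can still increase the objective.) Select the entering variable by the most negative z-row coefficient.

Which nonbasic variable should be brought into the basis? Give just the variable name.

x3

Objective-row coefficients: x1: -15/2, x2: 0, x3: -33/4, x4: -15/2, s1: 0, s2: 1/4.
The most negative is -33/4 in column x3, so x3 enters.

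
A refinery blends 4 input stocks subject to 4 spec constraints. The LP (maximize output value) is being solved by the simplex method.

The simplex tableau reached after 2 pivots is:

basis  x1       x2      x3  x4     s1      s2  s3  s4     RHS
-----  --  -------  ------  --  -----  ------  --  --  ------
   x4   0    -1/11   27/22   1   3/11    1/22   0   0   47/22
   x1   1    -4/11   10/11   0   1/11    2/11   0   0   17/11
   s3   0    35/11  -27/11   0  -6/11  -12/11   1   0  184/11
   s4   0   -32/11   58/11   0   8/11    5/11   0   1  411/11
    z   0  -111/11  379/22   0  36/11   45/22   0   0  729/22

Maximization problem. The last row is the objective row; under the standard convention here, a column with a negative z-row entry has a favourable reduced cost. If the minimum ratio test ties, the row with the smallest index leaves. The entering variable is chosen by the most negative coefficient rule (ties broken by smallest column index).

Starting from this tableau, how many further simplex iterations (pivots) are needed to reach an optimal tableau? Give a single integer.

2

pivot: x2 in, s3 out → z = 6033/70
pivot: s2 in, x1 out → z = 687/4
No improving column remains; optimal.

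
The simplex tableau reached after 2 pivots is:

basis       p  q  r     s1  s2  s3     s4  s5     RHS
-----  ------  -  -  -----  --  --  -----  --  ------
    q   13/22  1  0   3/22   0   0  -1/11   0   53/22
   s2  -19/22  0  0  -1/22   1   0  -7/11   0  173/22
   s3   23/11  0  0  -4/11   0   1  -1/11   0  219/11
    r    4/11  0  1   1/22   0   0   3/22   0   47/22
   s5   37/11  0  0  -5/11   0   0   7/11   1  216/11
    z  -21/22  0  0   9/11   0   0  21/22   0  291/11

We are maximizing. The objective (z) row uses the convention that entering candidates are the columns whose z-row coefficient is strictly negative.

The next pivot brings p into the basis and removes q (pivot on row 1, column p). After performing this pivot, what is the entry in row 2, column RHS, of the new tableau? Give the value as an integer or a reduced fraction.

Pivot element is row 1, column p: 13/22.
Normalize row 1: new (row 1, RHS) = (53/22)/(13/22) = 53/13.
row 2 ← row 2 − (-19/22)·(new row 1): 173/22 − (-19/22)·(53/13) = 148/13.

148/13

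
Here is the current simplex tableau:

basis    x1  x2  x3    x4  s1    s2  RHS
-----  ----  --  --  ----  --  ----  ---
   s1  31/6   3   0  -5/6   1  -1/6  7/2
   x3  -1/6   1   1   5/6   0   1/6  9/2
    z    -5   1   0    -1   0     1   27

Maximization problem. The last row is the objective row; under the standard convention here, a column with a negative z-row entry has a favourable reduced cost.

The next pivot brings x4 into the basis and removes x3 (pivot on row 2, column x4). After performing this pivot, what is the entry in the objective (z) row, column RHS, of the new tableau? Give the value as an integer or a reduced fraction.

Pivot element is row 2, column x4: 5/6.
Normalize row 2: new (row 2, RHS) = (9/2)/(5/6) = 27/5.
z-row ← z-row − (-1)·(new row 2): 27 − (-1)·(27/5) = 162/5.

162/5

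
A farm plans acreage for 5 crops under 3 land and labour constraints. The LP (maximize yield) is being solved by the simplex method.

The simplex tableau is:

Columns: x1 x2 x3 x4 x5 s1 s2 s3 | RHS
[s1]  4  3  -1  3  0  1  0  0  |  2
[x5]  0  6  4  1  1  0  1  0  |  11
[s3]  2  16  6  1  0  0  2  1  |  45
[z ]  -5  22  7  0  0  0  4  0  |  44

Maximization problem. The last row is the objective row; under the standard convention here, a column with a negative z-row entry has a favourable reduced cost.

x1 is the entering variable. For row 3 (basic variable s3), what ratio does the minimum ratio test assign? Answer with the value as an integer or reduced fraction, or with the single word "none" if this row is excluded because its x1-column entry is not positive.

Ratio = RHS / (x1 entry) = 45 / 2 = 45/2.

45/2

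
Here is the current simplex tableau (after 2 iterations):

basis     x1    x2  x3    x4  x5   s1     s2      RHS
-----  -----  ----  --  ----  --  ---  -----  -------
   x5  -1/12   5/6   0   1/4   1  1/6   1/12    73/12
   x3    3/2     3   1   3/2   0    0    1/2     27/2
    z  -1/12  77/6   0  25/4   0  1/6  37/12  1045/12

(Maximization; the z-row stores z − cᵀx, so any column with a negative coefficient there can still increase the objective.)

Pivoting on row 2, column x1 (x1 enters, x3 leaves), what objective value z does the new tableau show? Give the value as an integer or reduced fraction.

Minimum ratio for x1: (27/2)/(3/2) = 9.
z changes by −(z-row coeff of x1)·ratio = −(-1/12)·9 = 3/4.
New z = 1045/12 + (3/4) = 527/6.

527/6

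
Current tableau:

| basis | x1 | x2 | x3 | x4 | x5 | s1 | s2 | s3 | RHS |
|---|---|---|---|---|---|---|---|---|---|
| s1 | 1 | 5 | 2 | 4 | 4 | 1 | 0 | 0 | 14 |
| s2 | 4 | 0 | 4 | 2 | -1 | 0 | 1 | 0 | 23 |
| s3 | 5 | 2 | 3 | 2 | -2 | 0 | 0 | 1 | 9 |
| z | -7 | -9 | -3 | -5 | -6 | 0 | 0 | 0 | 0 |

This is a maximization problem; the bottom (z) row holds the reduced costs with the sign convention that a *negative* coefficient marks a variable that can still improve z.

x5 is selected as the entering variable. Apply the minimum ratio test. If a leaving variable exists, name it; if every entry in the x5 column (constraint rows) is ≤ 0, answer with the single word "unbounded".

s1

Ratios: row 1 (s1): 14/4 = 7/2; row 2 (s2): entry -1 ≤ 0, skip; row 3 (s3): entry -2 ≤ 0, skip.
Minimum ratio is in the s1 row, so s1 leaves.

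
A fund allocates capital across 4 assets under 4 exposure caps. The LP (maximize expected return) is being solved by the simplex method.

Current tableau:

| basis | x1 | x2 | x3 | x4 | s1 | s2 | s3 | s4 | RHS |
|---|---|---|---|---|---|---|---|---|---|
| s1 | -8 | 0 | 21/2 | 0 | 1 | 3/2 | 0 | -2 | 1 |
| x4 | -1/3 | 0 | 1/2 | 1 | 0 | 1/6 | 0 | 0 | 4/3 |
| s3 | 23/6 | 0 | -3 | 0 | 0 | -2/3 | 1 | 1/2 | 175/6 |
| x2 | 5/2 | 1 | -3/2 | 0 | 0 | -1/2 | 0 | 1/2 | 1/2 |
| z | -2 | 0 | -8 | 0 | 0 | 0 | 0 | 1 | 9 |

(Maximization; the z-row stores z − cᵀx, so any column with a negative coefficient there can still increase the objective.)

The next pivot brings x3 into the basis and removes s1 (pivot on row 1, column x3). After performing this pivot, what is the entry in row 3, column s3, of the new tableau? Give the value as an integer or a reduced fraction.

Pivot element is row 1, column x3: 21/2.
Normalize row 1: new (row 1, s3) = 0/(21/2) = 0.
row 3 ← row 3 − (-3)·(new row 1): 1 − (-3)·0 = 1.

1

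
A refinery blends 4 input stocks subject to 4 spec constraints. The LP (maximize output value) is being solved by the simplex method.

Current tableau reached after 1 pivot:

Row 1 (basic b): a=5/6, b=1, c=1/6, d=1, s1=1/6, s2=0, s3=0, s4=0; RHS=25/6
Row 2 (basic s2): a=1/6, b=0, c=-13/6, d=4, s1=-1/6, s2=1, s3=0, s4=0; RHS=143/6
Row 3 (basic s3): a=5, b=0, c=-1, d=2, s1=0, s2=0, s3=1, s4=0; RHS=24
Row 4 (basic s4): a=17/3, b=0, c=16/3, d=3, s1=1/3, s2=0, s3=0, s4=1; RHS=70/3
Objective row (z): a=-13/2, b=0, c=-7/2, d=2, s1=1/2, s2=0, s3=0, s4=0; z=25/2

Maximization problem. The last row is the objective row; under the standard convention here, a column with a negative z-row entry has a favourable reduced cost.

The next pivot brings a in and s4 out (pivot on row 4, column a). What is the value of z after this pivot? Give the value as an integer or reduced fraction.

Minimum ratio for a: (70/3)/(17/3) = 70/17.
z changes by −(z-row coeff of a)·ratio = −(-13/2)·(70/17) = 455/17.
New z = 25/2 + (455/17) = 1335/34.

1335/34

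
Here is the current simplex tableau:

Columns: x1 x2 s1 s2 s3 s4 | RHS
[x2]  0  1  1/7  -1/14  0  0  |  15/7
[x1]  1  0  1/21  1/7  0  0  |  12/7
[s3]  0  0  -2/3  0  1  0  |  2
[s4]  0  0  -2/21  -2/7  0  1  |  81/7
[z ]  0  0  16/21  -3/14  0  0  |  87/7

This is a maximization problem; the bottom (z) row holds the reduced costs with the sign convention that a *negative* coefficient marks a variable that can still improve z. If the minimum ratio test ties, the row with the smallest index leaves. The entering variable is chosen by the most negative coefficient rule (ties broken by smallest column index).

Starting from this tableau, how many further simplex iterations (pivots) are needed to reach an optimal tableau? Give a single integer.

1

pivot: s2 in, x1 out → z = 15
No improving column remains; optimal.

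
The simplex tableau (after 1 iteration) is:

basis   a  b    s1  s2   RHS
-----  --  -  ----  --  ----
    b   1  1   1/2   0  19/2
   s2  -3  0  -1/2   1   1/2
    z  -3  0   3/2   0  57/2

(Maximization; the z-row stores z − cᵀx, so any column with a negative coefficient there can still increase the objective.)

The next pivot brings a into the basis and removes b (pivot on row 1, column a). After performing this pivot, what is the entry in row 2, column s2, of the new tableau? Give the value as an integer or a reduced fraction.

1

Pivot element is row 1, column a: 1.
Normalize row 1: new (row 1, s2) = 0/1 = 0.
row 2 ← row 2 − (-3)·(new row 1): 1 − (-3)·0 = 1.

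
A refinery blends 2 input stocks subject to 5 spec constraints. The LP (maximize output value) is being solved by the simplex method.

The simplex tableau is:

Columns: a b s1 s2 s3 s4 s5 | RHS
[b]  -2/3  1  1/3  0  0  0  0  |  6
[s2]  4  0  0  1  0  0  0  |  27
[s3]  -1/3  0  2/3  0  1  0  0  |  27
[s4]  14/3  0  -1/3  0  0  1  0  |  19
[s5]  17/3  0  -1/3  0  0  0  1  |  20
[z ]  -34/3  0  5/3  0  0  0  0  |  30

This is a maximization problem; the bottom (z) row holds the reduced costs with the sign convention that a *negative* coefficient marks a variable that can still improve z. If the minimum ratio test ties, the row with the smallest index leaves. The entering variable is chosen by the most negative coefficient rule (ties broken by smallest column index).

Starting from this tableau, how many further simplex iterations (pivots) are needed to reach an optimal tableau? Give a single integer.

1

pivot: a in, s5 out → z = 70
No improving column remains; optimal.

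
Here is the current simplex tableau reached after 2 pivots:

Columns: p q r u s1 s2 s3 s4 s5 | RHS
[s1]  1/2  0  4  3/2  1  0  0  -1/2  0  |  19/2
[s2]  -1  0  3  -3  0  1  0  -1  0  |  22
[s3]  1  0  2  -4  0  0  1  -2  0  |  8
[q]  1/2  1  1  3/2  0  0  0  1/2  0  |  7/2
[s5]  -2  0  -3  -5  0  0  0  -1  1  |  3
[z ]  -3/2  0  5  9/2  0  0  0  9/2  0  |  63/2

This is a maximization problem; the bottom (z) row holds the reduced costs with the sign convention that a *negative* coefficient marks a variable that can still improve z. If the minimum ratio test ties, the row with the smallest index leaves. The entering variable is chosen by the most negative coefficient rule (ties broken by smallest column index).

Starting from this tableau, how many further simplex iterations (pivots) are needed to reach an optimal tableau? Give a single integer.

pivot: p in, q out → z = 42
No improving column remains; optimal.

1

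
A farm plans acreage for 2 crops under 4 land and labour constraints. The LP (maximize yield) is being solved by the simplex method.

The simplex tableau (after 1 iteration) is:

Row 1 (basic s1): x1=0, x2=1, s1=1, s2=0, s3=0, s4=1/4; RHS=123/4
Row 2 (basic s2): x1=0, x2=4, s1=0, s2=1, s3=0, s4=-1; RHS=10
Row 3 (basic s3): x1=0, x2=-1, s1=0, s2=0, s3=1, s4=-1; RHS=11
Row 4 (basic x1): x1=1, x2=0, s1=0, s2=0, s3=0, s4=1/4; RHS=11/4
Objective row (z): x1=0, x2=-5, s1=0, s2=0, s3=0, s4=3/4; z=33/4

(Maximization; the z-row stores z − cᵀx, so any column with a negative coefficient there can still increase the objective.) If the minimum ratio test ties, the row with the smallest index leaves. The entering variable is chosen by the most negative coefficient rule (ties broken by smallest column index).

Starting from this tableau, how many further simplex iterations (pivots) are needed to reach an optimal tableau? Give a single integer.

pivot: x2 in, s2 out → z = 83/4
pivot: s4 in, x1 out → z = 105/4
No improving column remains; optimal.

2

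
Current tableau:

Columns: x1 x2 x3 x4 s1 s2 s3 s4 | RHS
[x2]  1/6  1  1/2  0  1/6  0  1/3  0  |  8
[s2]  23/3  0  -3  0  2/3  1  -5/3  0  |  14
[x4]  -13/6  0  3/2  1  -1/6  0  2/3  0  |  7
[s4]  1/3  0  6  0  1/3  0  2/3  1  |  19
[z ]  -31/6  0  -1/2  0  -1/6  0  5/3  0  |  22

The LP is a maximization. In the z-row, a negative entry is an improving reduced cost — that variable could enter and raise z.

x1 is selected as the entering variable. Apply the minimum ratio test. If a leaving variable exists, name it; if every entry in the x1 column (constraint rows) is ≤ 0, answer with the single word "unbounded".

s2

Ratios: row 1 (x2): 8/(1/6) = 48; row 2 (s2): 14/(23/3) = 42/23; row 3 (x4): entry -13/6 ≤ 0, skip; row 4 (s4): 19/(1/3) = 57.
Minimum ratio is in the s2 row, so s2 leaves.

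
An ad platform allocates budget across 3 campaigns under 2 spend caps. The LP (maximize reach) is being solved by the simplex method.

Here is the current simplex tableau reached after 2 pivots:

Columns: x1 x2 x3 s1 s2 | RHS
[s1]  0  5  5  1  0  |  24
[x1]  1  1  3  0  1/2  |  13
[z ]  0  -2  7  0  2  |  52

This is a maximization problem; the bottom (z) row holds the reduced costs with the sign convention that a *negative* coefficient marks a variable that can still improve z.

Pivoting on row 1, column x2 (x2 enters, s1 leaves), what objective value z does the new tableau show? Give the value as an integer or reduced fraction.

308/5

Minimum ratio for x2: 24/5 = 24/5.
z changes by −(z-row coeff of x2)·ratio = −(-2)·(24/5) = 48/5.
New z = 52 + (48/5) = 308/5.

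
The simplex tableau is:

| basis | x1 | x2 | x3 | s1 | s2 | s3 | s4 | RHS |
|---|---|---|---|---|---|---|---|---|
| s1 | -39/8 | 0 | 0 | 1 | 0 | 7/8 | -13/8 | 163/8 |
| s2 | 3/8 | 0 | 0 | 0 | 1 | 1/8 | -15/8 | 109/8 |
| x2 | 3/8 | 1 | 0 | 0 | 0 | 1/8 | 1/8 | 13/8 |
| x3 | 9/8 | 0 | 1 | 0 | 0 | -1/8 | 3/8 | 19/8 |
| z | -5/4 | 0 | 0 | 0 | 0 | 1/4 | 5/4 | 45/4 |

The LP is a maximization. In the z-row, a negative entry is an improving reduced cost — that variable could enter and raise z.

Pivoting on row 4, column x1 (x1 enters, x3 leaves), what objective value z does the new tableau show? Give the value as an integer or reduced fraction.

Minimum ratio for x1: (19/8)/(9/8) = 19/9.
z changes by −(z-row coeff of x1)·ratio = −(-5/4)·(19/9) = 95/36.
New z = 45/4 + (95/36) = 125/9.

125/9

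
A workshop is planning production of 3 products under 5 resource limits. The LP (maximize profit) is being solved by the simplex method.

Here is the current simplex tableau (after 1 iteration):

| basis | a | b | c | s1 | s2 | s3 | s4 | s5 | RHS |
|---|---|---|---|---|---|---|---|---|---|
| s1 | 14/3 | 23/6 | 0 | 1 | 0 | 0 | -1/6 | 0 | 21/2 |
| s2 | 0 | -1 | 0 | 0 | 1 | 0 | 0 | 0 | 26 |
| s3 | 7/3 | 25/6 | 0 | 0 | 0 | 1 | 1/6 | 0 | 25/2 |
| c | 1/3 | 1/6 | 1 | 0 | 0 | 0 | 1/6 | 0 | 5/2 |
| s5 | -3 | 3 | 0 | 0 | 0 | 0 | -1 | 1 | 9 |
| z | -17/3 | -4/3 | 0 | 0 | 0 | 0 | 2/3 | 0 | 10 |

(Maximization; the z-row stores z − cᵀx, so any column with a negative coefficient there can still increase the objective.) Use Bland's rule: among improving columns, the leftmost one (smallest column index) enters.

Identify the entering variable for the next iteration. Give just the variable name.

a

Objective-row coefficients: a: -17/3, b: -4/3, c: 0, s1: 0, s2: 0, s3: 0, s4: 2/3, s5: 0.
Improving columns: a, b. Bland's rule picks the smallest column index → a.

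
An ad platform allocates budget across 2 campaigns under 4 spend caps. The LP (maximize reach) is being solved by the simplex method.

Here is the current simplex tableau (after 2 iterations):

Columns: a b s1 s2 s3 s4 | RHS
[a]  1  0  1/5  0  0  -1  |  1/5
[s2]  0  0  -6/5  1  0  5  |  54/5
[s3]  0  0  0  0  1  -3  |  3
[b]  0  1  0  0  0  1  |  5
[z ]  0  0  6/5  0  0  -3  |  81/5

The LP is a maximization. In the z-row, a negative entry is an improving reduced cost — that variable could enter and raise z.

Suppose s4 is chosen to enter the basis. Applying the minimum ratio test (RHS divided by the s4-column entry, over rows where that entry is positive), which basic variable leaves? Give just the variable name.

s2

Ratios: row 1 (a): entry -1 ≤ 0, skip; row 2 (s2): (54/5)/5 = 54/25; row 3 (s3): entry -3 ≤ 0, skip; row 4 (b): 5/1 = 5.
Minimum ratio 54/25 is in the s2 row, so s2 leaves.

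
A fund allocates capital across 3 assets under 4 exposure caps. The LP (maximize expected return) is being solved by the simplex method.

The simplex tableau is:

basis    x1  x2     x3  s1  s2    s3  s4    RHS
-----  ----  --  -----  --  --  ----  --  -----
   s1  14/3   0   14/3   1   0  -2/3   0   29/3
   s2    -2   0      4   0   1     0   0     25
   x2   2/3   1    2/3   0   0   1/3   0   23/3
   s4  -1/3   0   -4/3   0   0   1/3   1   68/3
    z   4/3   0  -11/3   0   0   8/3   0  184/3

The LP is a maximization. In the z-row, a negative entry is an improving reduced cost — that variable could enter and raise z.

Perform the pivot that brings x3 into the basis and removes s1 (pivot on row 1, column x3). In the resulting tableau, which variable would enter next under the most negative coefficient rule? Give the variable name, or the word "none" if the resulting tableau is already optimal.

none

Pivot element 14/3. New z-row = old z-row − (-11/3)·(row 1/(14/3)).
Updated z-row coefficients: x1: 5, x2: 0, x3: 0, s1: 11/14, s2: 0, s3: 15/7, s4: 0.
No coefficient is strictly negative; the tableau after this pivot is optimal.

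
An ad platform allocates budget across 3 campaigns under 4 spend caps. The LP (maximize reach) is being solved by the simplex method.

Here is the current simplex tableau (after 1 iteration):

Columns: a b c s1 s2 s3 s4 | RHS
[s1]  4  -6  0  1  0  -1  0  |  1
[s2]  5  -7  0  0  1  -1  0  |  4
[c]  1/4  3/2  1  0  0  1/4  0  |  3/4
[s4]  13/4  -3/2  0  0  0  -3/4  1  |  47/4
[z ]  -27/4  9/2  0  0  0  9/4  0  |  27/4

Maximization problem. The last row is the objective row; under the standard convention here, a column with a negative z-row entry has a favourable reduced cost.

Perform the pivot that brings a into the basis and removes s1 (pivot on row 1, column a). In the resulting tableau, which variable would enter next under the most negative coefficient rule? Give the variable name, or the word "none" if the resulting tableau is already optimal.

Pivot element 4. New z-row = old z-row − (-27/4)·(row 1/4).
Updated z-row coefficients: a: 0, b: -45/8, c: 0, s1: 27/16, s2: 0, s3: 9/16, s4: 0.
The most negative is -45/8 in column b, so b would enter next.

b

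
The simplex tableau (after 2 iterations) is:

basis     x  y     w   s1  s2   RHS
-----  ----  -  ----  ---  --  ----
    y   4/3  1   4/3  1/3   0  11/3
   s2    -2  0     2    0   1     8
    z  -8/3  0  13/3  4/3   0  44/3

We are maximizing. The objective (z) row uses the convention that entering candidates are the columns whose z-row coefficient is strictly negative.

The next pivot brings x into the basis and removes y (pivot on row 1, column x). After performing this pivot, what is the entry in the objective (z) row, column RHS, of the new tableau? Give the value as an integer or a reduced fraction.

Pivot element is row 1, column x: 4/3.
Normalize row 1: new (row 1, RHS) = (11/3)/(4/3) = 11/4.
z-row ← z-row − (-8/3)·(new row 1): 44/3 − (-8/3)·(11/4) = 22.

22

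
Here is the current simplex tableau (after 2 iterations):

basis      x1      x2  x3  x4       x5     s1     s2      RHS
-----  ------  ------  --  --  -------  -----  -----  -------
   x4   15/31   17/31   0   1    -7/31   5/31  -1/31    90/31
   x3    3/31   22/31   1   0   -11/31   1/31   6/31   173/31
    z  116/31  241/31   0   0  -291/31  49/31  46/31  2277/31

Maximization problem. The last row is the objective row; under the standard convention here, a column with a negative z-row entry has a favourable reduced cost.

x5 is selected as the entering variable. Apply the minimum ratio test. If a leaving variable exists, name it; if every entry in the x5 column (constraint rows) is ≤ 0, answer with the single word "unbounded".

unbounded

x5-column entries: row 1: -7/31, row 2: -11/31. All ≤ 0, so x5 can increase without bound; the LP is unbounded in this direction.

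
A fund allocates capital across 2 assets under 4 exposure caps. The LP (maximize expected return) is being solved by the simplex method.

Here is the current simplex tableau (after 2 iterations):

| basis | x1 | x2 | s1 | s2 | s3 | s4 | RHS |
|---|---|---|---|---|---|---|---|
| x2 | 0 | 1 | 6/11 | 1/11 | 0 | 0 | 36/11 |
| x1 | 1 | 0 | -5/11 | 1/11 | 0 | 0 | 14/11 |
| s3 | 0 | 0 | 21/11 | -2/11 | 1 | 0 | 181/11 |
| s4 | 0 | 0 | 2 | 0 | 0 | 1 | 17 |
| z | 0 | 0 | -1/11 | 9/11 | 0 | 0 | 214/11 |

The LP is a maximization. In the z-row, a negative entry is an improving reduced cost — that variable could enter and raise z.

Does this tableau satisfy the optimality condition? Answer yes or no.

no

Column s1 has objective-row coefficient -1/11, which is negative; an improving pivot exists, so not yet optimal.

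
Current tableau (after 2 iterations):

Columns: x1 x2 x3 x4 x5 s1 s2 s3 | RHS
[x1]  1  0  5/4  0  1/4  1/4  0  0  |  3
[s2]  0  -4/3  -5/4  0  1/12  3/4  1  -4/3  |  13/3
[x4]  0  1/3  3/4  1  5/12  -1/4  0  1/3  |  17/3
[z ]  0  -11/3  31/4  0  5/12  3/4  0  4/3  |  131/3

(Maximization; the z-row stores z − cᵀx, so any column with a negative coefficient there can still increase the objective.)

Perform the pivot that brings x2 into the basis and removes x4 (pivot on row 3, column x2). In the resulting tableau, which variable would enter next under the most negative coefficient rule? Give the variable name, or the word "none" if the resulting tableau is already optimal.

s1

Pivot element 1/3. New z-row = old z-row − (-11/3)·(row 3/(1/3)).
Updated z-row coefficients: x1: 0, x2: 0, x3: 16, x4: 11, x5: 5, s1: -2, s2: 0, s3: 5.
The most negative is -2 in column s1, so s1 would enter next.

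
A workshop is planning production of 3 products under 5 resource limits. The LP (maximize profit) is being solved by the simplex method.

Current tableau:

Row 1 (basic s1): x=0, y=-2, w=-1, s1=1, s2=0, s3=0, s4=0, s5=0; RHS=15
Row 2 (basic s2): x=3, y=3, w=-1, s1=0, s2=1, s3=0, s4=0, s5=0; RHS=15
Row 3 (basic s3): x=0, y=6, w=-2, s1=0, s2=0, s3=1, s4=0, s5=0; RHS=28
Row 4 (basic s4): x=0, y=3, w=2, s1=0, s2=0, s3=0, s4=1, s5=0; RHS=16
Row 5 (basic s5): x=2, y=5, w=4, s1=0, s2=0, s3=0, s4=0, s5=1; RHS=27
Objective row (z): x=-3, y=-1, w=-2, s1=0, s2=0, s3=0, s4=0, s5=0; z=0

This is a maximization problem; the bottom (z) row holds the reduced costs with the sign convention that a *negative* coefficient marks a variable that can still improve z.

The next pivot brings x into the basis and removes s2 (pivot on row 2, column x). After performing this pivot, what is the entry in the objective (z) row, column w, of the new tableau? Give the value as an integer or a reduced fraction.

-3

Pivot element is row 2, column x: 3.
Normalize row 2: new (row 2, w) = (-1)/3 = -1/3.
z-row ← z-row − (-3)·(new row 2): -2 − (-3)·(-1/3) = -3.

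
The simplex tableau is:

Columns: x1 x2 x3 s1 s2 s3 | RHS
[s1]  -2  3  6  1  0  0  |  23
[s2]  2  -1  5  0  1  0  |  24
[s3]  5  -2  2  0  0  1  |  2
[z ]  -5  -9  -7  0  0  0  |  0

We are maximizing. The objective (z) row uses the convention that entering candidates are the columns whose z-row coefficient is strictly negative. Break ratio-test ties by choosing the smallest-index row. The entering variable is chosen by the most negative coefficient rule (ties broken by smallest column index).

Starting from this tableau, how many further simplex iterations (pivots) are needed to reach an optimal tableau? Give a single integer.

pivot: x2 in, s1 out → z = 69
pivot: x1 in, s3 out → z = 121
No improving column remains; optimal.

2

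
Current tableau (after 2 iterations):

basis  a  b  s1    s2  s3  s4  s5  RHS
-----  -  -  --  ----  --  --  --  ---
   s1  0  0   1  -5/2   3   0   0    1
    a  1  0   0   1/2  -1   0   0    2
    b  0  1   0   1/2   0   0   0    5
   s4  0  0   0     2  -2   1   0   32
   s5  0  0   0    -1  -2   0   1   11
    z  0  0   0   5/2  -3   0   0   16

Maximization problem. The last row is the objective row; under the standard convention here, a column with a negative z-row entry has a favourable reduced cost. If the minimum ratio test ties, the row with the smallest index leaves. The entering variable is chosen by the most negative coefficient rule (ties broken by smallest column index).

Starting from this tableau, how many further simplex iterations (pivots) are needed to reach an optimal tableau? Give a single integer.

1

pivot: s3 in, s1 out → z = 17
No improving column remains; optimal.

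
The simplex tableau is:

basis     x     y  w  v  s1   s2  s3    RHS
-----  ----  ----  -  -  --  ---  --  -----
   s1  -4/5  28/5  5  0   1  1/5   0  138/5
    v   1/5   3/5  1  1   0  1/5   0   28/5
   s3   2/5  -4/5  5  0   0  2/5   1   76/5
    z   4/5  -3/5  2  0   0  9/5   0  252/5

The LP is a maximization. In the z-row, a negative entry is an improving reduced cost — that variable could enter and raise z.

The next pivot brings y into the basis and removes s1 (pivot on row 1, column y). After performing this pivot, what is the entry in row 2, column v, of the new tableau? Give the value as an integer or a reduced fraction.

Pivot element is row 1, column y: 28/5.
Normalize row 1: new (row 1, v) = 0/(28/5) = 0.
row 2 ← row 2 − (3/5)·(new row 1): 1 − (3/5)·0 = 1.

1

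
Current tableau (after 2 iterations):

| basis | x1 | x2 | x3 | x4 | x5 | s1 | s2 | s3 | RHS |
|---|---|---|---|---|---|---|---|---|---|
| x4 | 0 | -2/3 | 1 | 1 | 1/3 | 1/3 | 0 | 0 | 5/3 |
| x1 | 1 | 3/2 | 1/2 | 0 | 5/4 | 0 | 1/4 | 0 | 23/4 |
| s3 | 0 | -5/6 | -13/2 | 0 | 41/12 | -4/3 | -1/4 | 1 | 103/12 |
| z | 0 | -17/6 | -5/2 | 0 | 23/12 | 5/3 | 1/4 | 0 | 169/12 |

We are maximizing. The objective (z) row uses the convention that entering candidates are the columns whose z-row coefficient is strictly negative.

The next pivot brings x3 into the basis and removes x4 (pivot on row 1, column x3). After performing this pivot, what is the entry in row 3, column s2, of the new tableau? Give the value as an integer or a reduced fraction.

-1/4

Pivot element is row 1, column x3: 1.
Normalize row 1: new (row 1, s2) = 0/1 = 0.
row 3 ← row 3 − (-13/2)·(new row 1): -1/4 − (-13/2)·0 = -1/4.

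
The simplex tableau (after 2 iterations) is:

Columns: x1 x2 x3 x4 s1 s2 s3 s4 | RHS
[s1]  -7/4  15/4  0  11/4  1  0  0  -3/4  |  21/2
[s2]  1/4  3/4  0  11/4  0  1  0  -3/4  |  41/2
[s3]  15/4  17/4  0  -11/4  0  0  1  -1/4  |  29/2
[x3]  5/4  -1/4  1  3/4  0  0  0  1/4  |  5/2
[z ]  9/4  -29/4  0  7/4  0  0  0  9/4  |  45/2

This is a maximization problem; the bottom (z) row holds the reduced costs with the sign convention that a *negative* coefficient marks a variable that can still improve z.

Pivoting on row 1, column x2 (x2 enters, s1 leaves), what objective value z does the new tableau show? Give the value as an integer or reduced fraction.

Minimum ratio for x2: (21/2)/(15/4) = 14/5.
z changes by −(z-row coeff of x2)·ratio = −(-29/4)·(14/5) = 203/10.
New z = 45/2 + (203/10) = 214/5.

214/5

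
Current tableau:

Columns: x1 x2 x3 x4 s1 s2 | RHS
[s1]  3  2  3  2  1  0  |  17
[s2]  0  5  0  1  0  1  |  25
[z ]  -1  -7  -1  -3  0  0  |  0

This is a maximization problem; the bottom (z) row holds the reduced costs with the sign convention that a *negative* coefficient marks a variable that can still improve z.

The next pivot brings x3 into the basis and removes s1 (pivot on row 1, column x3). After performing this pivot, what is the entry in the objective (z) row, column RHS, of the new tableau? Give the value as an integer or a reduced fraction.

Pivot element is row 1, column x3: 3.
Normalize row 1: new (row 1, RHS) = 17/3 = 17/3.
z-row ← z-row − (-1)·(new row 1): 0 − (-1)·(17/3) = 17/3.

17/3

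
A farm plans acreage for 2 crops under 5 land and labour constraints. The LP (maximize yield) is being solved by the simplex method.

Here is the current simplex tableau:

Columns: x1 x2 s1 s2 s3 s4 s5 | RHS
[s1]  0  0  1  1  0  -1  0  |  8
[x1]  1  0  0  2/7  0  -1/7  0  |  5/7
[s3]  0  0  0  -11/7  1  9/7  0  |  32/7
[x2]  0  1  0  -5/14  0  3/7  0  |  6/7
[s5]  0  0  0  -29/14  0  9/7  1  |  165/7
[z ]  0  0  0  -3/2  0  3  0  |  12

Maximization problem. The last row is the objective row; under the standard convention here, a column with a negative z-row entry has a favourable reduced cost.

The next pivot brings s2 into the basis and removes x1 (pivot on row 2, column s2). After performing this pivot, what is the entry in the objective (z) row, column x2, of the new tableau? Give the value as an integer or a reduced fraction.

0

Pivot element is row 2, column s2: 2/7.
Normalize row 2: new (row 2, x2) = 0/(2/7) = 0.
z-row ← z-row − (-3/2)·(new row 2): 0 − (-3/2)·0 = 0.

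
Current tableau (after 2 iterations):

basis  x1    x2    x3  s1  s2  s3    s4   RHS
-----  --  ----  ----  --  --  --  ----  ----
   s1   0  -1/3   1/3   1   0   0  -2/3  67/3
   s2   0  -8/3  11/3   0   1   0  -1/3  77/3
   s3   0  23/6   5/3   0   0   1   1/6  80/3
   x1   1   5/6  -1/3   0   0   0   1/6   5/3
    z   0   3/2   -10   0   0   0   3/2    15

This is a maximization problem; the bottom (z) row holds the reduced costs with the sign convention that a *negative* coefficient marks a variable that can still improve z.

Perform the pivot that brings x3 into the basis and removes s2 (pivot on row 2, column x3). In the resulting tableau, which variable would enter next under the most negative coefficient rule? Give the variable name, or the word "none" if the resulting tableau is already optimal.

Pivot element 11/3. New z-row = old z-row − (-10)·(row 2/(11/3)).
Updated z-row coefficients: x1: 0, x2: -127/22, x3: 0, s1: 0, s2: 30/11, s3: 0, s4: 13/22.
The most negative is -127/22 in column x2, so x2 would enter next.

x2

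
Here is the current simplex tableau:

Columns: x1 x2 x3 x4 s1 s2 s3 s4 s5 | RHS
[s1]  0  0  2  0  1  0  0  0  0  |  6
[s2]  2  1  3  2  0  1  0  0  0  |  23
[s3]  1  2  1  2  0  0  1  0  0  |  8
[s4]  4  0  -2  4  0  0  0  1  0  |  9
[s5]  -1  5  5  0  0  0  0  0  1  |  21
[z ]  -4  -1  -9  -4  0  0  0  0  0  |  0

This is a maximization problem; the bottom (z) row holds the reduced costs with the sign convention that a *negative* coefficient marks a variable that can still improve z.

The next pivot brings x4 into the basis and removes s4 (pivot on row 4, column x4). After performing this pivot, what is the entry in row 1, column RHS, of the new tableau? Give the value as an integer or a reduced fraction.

Pivot element is row 4, column x4: 4.
Normalize row 4: new (row 4, RHS) = 9/4 = 9/4.
row 1 ← row 1 − 0·(new row 4): 6 − 0·(9/4) = 6.

6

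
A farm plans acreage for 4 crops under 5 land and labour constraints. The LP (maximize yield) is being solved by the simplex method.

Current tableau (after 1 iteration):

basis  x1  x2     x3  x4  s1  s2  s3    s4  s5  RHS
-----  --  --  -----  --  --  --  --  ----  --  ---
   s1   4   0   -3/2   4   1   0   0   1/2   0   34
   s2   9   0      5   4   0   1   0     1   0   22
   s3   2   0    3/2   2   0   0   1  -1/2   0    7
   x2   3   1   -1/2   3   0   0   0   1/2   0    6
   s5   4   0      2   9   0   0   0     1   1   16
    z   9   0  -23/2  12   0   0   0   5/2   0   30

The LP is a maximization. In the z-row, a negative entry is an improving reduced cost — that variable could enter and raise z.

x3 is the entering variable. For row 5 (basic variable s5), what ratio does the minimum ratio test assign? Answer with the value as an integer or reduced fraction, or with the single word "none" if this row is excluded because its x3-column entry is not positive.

8

Ratio = RHS / (x3 entry) = 16 / 2 = 8.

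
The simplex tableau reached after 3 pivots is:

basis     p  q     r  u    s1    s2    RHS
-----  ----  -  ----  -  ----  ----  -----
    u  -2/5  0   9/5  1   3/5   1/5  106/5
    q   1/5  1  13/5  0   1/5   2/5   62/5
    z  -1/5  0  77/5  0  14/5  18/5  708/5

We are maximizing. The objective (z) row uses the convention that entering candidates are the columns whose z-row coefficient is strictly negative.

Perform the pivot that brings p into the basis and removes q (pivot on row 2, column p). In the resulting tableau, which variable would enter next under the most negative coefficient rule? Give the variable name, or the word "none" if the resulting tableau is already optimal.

Pivot element 1/5. New z-row = old z-row − (-1/5)·(row 2/(1/5)).
Updated z-row coefficients: p: 0, q: 1, r: 18, u: 0, s1: 3, s2: 4.
No coefficient is strictly negative; the tableau after this pivot is optimal.

none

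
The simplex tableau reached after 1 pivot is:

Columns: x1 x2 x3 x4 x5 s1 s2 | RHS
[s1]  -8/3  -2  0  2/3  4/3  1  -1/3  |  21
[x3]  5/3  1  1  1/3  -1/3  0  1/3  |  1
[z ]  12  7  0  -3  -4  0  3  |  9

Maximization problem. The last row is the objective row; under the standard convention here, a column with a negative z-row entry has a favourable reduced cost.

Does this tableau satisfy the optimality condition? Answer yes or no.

no

Column x4 has objective-row coefficient -3, which is negative; an improving pivot exists, so not yet optimal.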